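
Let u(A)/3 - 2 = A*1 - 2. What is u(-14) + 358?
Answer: 316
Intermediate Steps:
u(A) = 3*A (u(A) = 6 + 3*(A*1 - 2) = 6 + 3*(A - 2) = 6 + 3*(-2 + A) = 6 + (-6 + 3*A) = 3*A)
u(-14) + 358 = 3*(-14) + 358 = -42 + 358 = 316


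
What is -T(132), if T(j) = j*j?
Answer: -17424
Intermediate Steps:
T(j) = j²
-T(132) = -1*132² = -1*17424 = -17424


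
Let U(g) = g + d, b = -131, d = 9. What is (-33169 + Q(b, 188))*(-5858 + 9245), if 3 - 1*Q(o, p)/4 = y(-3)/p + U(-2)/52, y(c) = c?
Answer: -68617967979/611 ≈ -1.1230e+8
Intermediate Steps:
U(g) = 9 + g (U(g) = g + 9 = 9 + g)
Q(o, p) = 149/13 + 12/p (Q(o, p) = 12 - 4*(-3/p + (9 - 2)/52) = 12 - 4*(-3/p + 7*(1/52)) = 12 - 4*(-3/p + 7/52) = 12 - 4*(7/52 - 3/p) = 12 + (-7/13 + 12/p) = 149/13 + 12/p)
(-33169 + Q(b, 188))*(-5858 + 9245) = (-33169 + (149/13 + 12/188))*(-5858 + 9245) = (-33169 + (149/13 + 12*(1/188)))*3387 = (-33169 + (149/13 + 3/47))*3387 = (-33169 + 7042/611)*3387 = -20259217/611*3387 = -68617967979/611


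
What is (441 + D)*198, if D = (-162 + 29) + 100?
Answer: 80784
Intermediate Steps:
D = -33 (D = -133 + 100 = -33)
(441 + D)*198 = (441 - 33)*198 = 408*198 = 80784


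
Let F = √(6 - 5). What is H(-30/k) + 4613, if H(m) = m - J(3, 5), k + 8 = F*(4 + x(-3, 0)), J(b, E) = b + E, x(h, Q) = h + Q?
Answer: 32265/7 ≈ 4609.3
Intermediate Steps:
x(h, Q) = Q + h
F = 1 (F = √1 = 1)
J(b, E) = E + b
k = -7 (k = -8 + 1*(4 + (0 - 3)) = -8 + 1*(4 - 3) = -8 + 1*1 = -8 + 1 = -7)
H(m) = -8 + m (H(m) = m - (5 + 3) = m - 1*8 = m - 8 = -8 + m)
H(-30/k) + 4613 = (-8 - 30/(-7)) + 4613 = (-8 - 30*(-⅐)) + 4613 = (-8 + 30/7) + 4613 = -26/7 + 4613 = 32265/7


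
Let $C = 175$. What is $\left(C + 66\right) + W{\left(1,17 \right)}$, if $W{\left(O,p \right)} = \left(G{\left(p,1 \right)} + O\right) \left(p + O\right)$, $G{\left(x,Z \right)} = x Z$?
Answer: $565$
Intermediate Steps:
$G{\left(x,Z \right)} = Z x$
$W{\left(O,p \right)} = \left(O + p\right)^{2}$ ($W{\left(O,p \right)} = \left(1 p + O\right) \left(p + O\right) = \left(p + O\right) \left(O + p\right) = \left(O + p\right) \left(O + p\right) = \left(O + p\right)^{2}$)
$\left(C + 66\right) + W{\left(1,17 \right)} = \left(175 + 66\right) + \left(1^{2} + 17^{2} + 2 \cdot 1 \cdot 17\right) = 241 + \left(1 + 289 + 34\right) = 241 + 324 = 565$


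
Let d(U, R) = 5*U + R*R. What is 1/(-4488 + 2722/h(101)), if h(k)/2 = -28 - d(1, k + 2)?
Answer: -10642/47762657 ≈ -0.00022281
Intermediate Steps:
d(U, R) = R² + 5*U (d(U, R) = 5*U + R² = R² + 5*U)
h(k) = -66 - 2*(2 + k)² (h(k) = 2*(-28 - ((k + 2)² + 5*1)) = 2*(-28 - ((2 + k)² + 5)) = 2*(-28 - (5 + (2 + k)²)) = 2*(-28 + (-5 - (2 + k)²)) = 2*(-33 - (2 + k)²) = -66 - 2*(2 + k)²)
1/(-4488 + 2722/h(101)) = 1/(-4488 + 2722/(-66 - 2*(2 + 101)²)) = 1/(-4488 + 2722/(-66 - 2*103²)) = 1/(-4488 + 2722/(-66 - 2*10609)) = 1/(-4488 + 2722/(-66 - 21218)) = 1/(-4488 + 2722/(-21284)) = 1/(-4488 + 2722*(-1/21284)) = 1/(-4488 - 1361/10642) = 1/(-47762657/10642) = -10642/47762657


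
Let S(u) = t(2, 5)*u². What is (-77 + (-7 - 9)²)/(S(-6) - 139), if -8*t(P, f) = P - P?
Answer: -179/139 ≈ -1.2878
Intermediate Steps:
t(P, f) = 0 (t(P, f) = -(P - P)/8 = -⅛*0 = 0)
S(u) = 0 (S(u) = 0*u² = 0)
(-77 + (-7 - 9)²)/(S(-6) - 139) = (-77 + (-7 - 9)²)/(0 - 139) = (-77 + (-16)²)/(-139) = (-77 + 256)*(-1/139) = 179*(-1/139) = -179/139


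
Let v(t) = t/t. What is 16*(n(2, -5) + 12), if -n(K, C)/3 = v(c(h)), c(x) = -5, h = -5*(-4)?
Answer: 144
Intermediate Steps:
h = 20
v(t) = 1
n(K, C) = -3 (n(K, C) = -3*1 = -3)
16*(n(2, -5) + 12) = 16*(-3 + 12) = 16*9 = 144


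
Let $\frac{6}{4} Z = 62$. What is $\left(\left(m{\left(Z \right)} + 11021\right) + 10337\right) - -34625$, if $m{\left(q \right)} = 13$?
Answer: $55996$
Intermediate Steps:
$Z = \frac{124}{3}$ ($Z = \frac{2}{3} \cdot 62 = \frac{124}{3} \approx 41.333$)
$\left(\left(m{\left(Z \right)} + 11021\right) + 10337\right) - -34625 = \left(\left(13 + 11021\right) + 10337\right) - -34625 = \left(11034 + 10337\right) + 34625 = 21371 + 34625 = 55996$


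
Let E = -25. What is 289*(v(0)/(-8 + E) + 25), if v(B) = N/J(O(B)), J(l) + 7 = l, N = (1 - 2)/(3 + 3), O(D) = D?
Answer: 10013561/1386 ≈ 7224.8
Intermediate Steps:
N = -⅙ (N = -1/6 = -1*⅙ = -⅙ ≈ -0.16667)
J(l) = -7 + l
v(B) = -1/(6*(-7 + B))
289*(v(0)/(-8 + E) + 25) = 289*((-1/(-42 + 6*0))/(-8 - 25) + 25) = 289*(-1/(-42 + 0)/(-33) + 25) = 289*(-1/(-42)*(-1/33) + 25) = 289*(-1*(-1/42)*(-1/33) + 25) = 289*((1/42)*(-1/33) + 25) = 289*(-1/1386 + 25) = 289*(34649/1386) = 10013561/1386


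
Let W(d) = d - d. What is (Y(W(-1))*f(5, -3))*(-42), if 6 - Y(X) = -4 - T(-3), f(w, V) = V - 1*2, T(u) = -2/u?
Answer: 2240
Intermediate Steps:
W(d) = 0
f(w, V) = -2 + V (f(w, V) = V - 2 = -2 + V)
Y(X) = 32/3 (Y(X) = 6 - (-4 - (-2)/(-3)) = 6 - (-4 - (-2)*(-1)/3) = 6 - (-4 - 1*2/3) = 6 - (-4 - 2/3) = 6 - 1*(-14/3) = 6 + 14/3 = 32/3)
(Y(W(-1))*f(5, -3))*(-42) = (32*(-2 - 3)/3)*(-42) = ((32/3)*(-5))*(-42) = -160/3*(-42) = 2240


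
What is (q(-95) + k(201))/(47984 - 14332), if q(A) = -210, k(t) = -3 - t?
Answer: -207/16826 ≈ -0.012302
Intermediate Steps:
(q(-95) + k(201))/(47984 - 14332) = (-210 + (-3 - 1*201))/(47984 - 14332) = (-210 + (-3 - 201))/33652 = (-210 - 204)*(1/33652) = -414*1/33652 = -207/16826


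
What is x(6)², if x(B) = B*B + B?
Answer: 1764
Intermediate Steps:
x(B) = B + B² (x(B) = B² + B = B + B²)
x(6)² = (6*(1 + 6))² = (6*7)² = 42² = 1764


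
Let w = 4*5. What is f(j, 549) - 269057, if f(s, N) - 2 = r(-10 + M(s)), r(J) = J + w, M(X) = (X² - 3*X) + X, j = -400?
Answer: -108245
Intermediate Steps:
M(X) = X² - 2*X
w = 20
r(J) = 20 + J (r(J) = J + 20 = 20 + J)
f(s, N) = 12 + s*(-2 + s) (f(s, N) = 2 + (20 + (-10 + s*(-2 + s))) = 2 + (10 + s*(-2 + s)) = 12 + s*(-2 + s))
f(j, 549) - 269057 = (12 - 400*(-2 - 400)) - 269057 = (12 - 400*(-402)) - 269057 = (12 + 160800) - 269057 = 160812 - 269057 = -108245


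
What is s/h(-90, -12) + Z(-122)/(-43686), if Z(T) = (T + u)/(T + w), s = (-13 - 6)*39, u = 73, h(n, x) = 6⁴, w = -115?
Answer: -47358443/82828656 ≈ -0.57176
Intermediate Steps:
h(n, x) = 1296
s = -741 (s = -19*39 = -741)
Z(T) = (73 + T)/(-115 + T) (Z(T) = (T + 73)/(T - 115) = (73 + T)/(-115 + T))
s/h(-90, -12) + Z(-122)/(-43686) = -741/1296 + ((73 - 122)/(-115 - 122))/(-43686) = -741*1/1296 + (-49/(-237))*(-1/43686) = -247/432 - 1/237*(-49)*(-1/43686) = -247/432 + (49/237)*(-1/43686) = -247/432 - 49/10353582 = -47358443/82828656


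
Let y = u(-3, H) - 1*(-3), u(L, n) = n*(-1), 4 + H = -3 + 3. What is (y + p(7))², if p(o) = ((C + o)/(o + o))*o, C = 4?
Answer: 625/4 ≈ 156.25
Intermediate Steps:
H = -4 (H = -4 + (-3 + 3) = -4 + 0 = -4)
u(L, n) = -n
p(o) = 2 + o/2 (p(o) = ((4 + o)/(o + o))*o = ((4 + o)/((2*o)))*o = ((4 + o)*(1/(2*o)))*o = ((4 + o)/(2*o))*o = 2 + o/2)
y = 7 (y = -1*(-4) - 1*(-3) = 4 + 3 = 7)
(y + p(7))² = (7 + (2 + (½)*7))² = (7 + (2 + 7/2))² = (7 + 11/2)² = (25/2)² = 625/4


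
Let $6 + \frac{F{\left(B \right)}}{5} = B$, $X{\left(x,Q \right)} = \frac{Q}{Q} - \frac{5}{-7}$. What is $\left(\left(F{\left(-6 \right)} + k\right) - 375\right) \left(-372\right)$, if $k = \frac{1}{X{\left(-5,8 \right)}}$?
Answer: $161603$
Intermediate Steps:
$X{\left(x,Q \right)} = \frac{12}{7}$ ($X{\left(x,Q \right)} = 1 - - \frac{5}{7} = 1 + \frac{5}{7} = \frac{12}{7}$)
$F{\left(B \right)} = -30 + 5 B$
$k = \frac{7}{12}$ ($k = \frac{1}{\frac{12}{7}} = \frac{7}{12} \approx 0.58333$)
$\left(\left(F{\left(-6 \right)} + k\right) - 375\right) \left(-372\right) = \left(\left(\left(-30 + 5 \left(-6\right)\right) + \frac{7}{12}\right) - 375\right) \left(-372\right) = \left(\left(\left(-30 - 30\right) + \frac{7}{12}\right) - 375\right) \left(-372\right) = \left(\left(-60 + \frac{7}{12}\right) - 375\right) \left(-372\right) = \left(- \frac{713}{12} - 375\right) \left(-372\right) = \left(- \frac{5213}{12}\right) \left(-372\right) = 161603$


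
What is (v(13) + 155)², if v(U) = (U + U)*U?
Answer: 243049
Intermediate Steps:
v(U) = 2*U² (v(U) = (2*U)*U = 2*U²)
(v(13) + 155)² = (2*13² + 155)² = (2*169 + 155)² = (338 + 155)² = 493² = 243049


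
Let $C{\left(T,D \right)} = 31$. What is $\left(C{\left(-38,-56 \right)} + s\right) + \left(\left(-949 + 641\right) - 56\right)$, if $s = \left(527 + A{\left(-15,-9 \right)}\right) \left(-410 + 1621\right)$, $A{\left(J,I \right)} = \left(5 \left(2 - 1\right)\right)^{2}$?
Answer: $668139$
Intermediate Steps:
$A{\left(J,I \right)} = 25$ ($A{\left(J,I \right)} = \left(5 \cdot 1\right)^{2} = 5^{2} = 25$)
$s = 668472$ ($s = \left(527 + 25\right) \left(-410 + 1621\right) = 552 \cdot 1211 = 668472$)
$\left(C{\left(-38,-56 \right)} + s\right) + \left(\left(-949 + 641\right) - 56\right) = \left(31 + 668472\right) + \left(\left(-949 + 641\right) - 56\right) = 668503 - 364 = 668139$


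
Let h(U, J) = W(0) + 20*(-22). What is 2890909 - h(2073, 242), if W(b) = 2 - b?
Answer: 2891347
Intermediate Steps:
h(U, J) = -438 (h(U, J) = (2 - 1*0) + 20*(-22) = (2 + 0) - 440 = 2 - 440 = -438)
2890909 - h(2073, 242) = 2890909 - 1*(-438) = 2890909 + 438 = 2891347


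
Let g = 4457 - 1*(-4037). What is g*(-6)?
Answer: -50964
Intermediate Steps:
g = 8494 (g = 4457 + 4037 = 8494)
g*(-6) = 8494*(-6) = -50964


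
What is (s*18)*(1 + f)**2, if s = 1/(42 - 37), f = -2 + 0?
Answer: 18/5 ≈ 3.6000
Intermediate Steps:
f = -2
s = 1/5 ≈ 0.20000
(s*18)*(1 + f)**2 = ((1/5)*18)*(1 - 2)**2 = (18/5)*(-1)**2 = (18/5)*1 = 18/5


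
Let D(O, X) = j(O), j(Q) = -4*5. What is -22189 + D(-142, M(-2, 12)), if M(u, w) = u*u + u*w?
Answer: -22209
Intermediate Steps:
M(u, w) = u² + u*w
j(Q) = -20
D(O, X) = -20
-22189 + D(-142, M(-2, 12)) = -22189 - 20 = -22209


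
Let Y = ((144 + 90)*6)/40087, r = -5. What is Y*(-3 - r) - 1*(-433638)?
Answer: 17383249314/40087 ≈ 4.3364e+5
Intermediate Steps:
Y = 1404/40087 (Y = (234*6)*(1/40087) = 1404*(1/40087) = 1404/40087 ≈ 0.035024)
Y*(-3 - r) - 1*(-433638) = 1404*(-3 - 1*(-5))/40087 - 1*(-433638) = 1404*(-3 + 5)/40087 + 433638 = (1404/40087)*2 + 433638 = 2808/40087 + 433638 = 17383249314/40087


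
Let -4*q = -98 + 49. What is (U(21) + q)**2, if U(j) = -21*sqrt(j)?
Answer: 150577/16 - 1029*sqrt(21)/2 ≈ 7053.3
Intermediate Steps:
q = 49/4 (q = -(-98 + 49)/4 = -1/4*(-49) = 49/4 ≈ 12.250)
(U(21) + q)**2 = (-21*sqrt(21) + 49/4)**2 = (49/4 - 21*sqrt(21))**2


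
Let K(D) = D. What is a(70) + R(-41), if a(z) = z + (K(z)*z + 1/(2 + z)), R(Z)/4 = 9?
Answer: 360433/72 ≈ 5006.0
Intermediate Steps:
R(Z) = 36 (R(Z) = 4*9 = 36)
a(z) = z + z² + 1/(2 + z) (a(z) = z + (z*z + 1/(2 + z)) = z + (z² + 1/(2 + z)) = z + z² + 1/(2 + z))
a(70) + R(-41) = (1 + 70³ + 2*70 + 3*70²)/(2 + 70) + 36 = (1 + 343000 + 140 + 3*4900)/72 + 36 = (1 + 343000 + 140 + 14700)/72 + 36 = (1/72)*357841 + 36 = 357841/72 + 36 = 360433/72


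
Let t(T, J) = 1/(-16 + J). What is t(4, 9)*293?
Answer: -293/7 ≈ -41.857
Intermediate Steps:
t(4, 9)*293 = 293/(-16 + 9) = 293/(-7) = -1/7*293 = -293/7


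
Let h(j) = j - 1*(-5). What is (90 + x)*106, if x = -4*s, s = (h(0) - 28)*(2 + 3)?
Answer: 58300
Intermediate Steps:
h(j) = 5 + j (h(j) = j + 5 = 5 + j)
s = -115 (s = ((5 + 0) - 28)*(2 + 3) = (5 - 28)*5 = -23*5 = -115)
x = 460 (x = -4*(-115) = 460)
(90 + x)*106 = (90 + 460)*106 = 550*106 = 58300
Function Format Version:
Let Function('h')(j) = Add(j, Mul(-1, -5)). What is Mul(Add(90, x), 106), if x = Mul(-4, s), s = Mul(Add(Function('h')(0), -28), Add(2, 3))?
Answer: 58300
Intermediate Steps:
Function('h')(j) = Add(5, j) (Function('h')(j) = Add(j, 5) = Add(5, j))
s = -115 (s = Mul(Add(Add(5, 0), -28), Add(2, 3)) = Mul(Add(5, -28), 5) = Mul(-23, 5) = -115)
x = 460 (x = Mul(-4, -115) = 460)
Mul(Add(90, x), 106) = Mul(Add(90, 460), 106) = Mul(550, 106) = 58300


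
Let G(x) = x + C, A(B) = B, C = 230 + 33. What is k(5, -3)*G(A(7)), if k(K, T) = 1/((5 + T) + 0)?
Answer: 135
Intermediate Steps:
C = 263
k(K, T) = 1/(5 + T)
G(x) = 263 + x (G(x) = x + 263 = 263 + x)
k(5, -3)*G(A(7)) = (263 + 7)/(5 - 3) = 270/2 = (1/2)*270 = 135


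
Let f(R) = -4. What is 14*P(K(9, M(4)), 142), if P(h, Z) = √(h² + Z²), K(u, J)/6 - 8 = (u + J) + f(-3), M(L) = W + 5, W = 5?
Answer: 364*√58 ≈ 2772.1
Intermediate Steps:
M(L) = 10 (M(L) = 5 + 5 = 10)
K(u, J) = 24 + 6*J + 6*u (K(u, J) = 48 + 6*((u + J) - 4) = 48 + 6*((J + u) - 4) = 48 + 6*(-4 + J + u) = 48 + (-24 + 6*J + 6*u) = 24 + 6*J + 6*u)
P(h, Z) = √(Z² + h²)
14*P(K(9, M(4)), 142) = 14*√(142² + (24 + 6*10 + 6*9)²) = 14*√(20164 + (24 + 60 + 54)²) = 14*√(20164 + 138²) = 14*√(20164 + 19044) = 14*√39208 = 14*(26*√58) = 364*√58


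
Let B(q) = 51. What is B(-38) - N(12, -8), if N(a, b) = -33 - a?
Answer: 96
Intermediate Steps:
B(-38) - N(12, -8) = 51 - (-33 - 1*12) = 51 - (-33 - 12) = 51 - 1*(-45) = 51 + 45 = 96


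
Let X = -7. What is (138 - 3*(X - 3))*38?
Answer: 6384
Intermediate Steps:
(138 - 3*(X - 3))*38 = (138 - 3*(-7 - 3))*38 = (138 - 3*(-10))*38 = (138 + 30)*38 = 168*38 = 6384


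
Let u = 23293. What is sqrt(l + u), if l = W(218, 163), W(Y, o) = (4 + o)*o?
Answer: sqrt(50514) ≈ 224.75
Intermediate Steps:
W(Y, o) = o*(4 + o)
l = 27221 (l = 163*(4 + 163) = 163*167 = 27221)
sqrt(l + u) = sqrt(27221 + 23293) = sqrt(50514)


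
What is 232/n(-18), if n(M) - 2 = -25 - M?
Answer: -232/5 ≈ -46.400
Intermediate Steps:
n(M) = -23 - M (n(M) = 2 + (-25 - M) = -23 - M)
232/n(-18) = 232/(-23 - 1*(-18)) = 232/(-23 + 18) = 232/(-5) = 232*(-1/5) = -232/5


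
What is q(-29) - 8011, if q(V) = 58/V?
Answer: -8013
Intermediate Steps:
q(-29) - 8011 = 58/(-29) - 8011 = 58*(-1/29) - 8011 = -2 - 8011 = -8013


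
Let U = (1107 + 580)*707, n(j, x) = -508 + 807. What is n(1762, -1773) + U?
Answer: 1193008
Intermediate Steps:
n(j, x) = 299
U = 1192709 (U = 1687*707 = 1192709)
n(1762, -1773) + U = 299 + 1192709 = 1193008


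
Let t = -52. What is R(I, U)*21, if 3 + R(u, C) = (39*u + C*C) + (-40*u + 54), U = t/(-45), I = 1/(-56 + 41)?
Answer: 742798/675 ≈ 1100.4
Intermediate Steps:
I = -1/15 (I = 1/(-15) = -1/15 ≈ -0.066667)
U = 52/45 (U = -52/(-45) = -52*(-1/45) = 52/45 ≈ 1.1556)
R(u, C) = 51 + C**2 - u (R(u, C) = -3 + ((39*u + C*C) + (-40*u + 54)) = -3 + ((39*u + C**2) + (54 - 40*u)) = -3 + ((C**2 + 39*u) + (54 - 40*u)) = -3 + (54 + C**2 - u) = 51 + C**2 - u)
R(I, U)*21 = (51 + (52/45)**2 - 1*(-1/15))*21 = (51 + 2704/2025 + 1/15)*21 = (106114/2025)*21 = 742798/675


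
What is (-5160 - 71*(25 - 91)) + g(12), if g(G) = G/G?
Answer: -473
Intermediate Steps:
g(G) = 1
(-5160 - 71*(25 - 91)) + g(12) = (-5160 - 71*(25 - 91)) + 1 = (-5160 - 71*(-66)) + 1 = (-5160 + 4686) + 1 = -474 + 1 = -473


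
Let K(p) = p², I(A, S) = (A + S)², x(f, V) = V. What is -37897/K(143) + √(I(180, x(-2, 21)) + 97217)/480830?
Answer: -37897/20449 + √137618/480830 ≈ -1.8525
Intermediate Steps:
-37897/K(143) + √(I(180, x(-2, 21)) + 97217)/480830 = -37897/(143²) + √((180 + 21)² + 97217)/480830 = -37897/20449 + √(201² + 97217)*(1/480830) = -37897*1/20449 + √(40401 + 97217)*(1/480830) = -37897/20449 + √137618*(1/480830) = -37897/20449 + √137618/480830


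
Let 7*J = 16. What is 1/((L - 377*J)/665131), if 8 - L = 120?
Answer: -4655917/6816 ≈ -683.09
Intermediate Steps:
L = -112 (L = 8 - 1*120 = 8 - 120 = -112)
J = 16/7 (J = (⅐)*16 = 16/7 ≈ 2.2857)
1/((L - 377*J)/665131) = 1/((-112 - 377*16/7)/665131) = 1/((-112 - 6032/7)*(1/665131)) = 1/(-6816/7*1/665131) = 1/(-6816/4655917) = -4655917/6816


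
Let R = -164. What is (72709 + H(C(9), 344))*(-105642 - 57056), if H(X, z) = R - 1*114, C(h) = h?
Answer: -11784378838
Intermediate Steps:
H(X, z) = -278 (H(X, z) = -164 - 1*114 = -164 - 114 = -278)
(72709 + H(C(9), 344))*(-105642 - 57056) = (72709 - 278)*(-105642 - 57056) = 72431*(-162698) = -11784378838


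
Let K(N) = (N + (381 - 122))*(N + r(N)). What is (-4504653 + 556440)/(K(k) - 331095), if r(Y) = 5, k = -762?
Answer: -3948213/49676 ≈ -79.479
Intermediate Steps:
K(N) = (5 + N)*(259 + N) (K(N) = (N + (381 - 122))*(N + 5) = (N + 259)*(5 + N) = (259 + N)*(5 + N) = (5 + N)*(259 + N))
(-4504653 + 556440)/(K(k) - 331095) = (-4504653 + 556440)/((1295 + (-762)² + 264*(-762)) - 331095) = -3948213/((1295 + 580644 - 201168) - 331095) = -3948213/(380771 - 331095) = -3948213/49676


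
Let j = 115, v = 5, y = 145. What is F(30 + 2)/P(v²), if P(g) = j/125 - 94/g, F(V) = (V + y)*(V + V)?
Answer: -283200/71 ≈ -3988.7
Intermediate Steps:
F(V) = 2*V*(145 + V) (F(V) = (V + 145)*(V + V) = (145 + V)*(2*V) = 2*V*(145 + V))
P(g) = 23/25 - 94/g (P(g) = 115/125 - 94/g = 115*(1/125) - 94/g = 23/25 - 94/g)
F(30 + 2)/P(v²) = (2*(30 + 2)*(145 + (30 + 2)))/(23/25 - 94/(5²)) = (2*32*(145 + 32))/(23/25 - 94/25) = (2*32*177)/(23/25 - 94*1/25) = 11328/(23/25 - 94/25) = 11328/(-71/25) = 11328*(-25/71) = -283200/71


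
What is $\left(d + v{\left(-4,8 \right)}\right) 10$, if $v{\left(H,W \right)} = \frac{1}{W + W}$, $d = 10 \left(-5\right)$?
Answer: $- \frac{3995}{8} \approx -499.38$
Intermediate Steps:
$d = -50$
$v{\left(H,W \right)} = \frac{1}{2 W}$
$\left(d + v{\left(-4,8 \right)}\right) 10 = \left(-50 + \frac{1}{2 \cdot 8}\right) 10 = \left(-50 + \frac{1}{2} \cdot \frac{1}{8}\right) 10 = \left(-50 + \frac{1}{16}\right) 10 = \left(- \frac{799}{16}\right) 10 = - \frac{3995}{8}$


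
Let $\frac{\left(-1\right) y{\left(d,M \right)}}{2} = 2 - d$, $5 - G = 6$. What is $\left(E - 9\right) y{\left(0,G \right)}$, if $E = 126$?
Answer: $-468$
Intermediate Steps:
$G = -1$ ($G = 5 - 6 = -1$)
$y{\left(d,M \right)} = -4 + 2 d$ ($y{\left(d,M \right)} = - 2 \left(2 - d\right) = -4 + 2 d$)
$\left(E - 9\right) y{\left(0,G \right)} = \left(126 - 9\right) \left(-4 + 2 \cdot 0\right) = 117 \left(-4 + 0\right) = 117 \left(-4\right) = -468$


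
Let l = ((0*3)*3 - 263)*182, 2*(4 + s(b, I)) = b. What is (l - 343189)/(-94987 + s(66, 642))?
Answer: 391055/94958 ≈ 4.1182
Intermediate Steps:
s(b, I) = -4 + b/2
l = -47866 (l = (0*3 - 263)*182 = (0 - 263)*182 = -263*182 = -47866)
(l - 343189)/(-94987 + s(66, 642)) = (-47866 - 343189)/(-94987 + (-4 + (½)*66)) = -391055/(-94987 + (-4 + 33)) = -391055/(-94987 + 29) = -391055/(-94958) = -391055*(-1/94958) = 391055/94958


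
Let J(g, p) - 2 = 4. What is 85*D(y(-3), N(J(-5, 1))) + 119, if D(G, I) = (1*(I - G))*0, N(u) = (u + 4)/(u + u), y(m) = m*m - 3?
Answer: 119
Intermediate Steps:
J(g, p) = 6 (J(g, p) = 2 + 4 = 6)
y(m) = -3 + m² (y(m) = m² - 3 = -3 + m²)
N(u) = (4 + u)/(2*u) (N(u) = (4 + u)/((2*u)) = (4 + u)*(1/(2*u)) = (4 + u)/(2*u))
D(G, I) = 0 (D(G, I) = (I - G)*0 = 0)
85*D(y(-3), N(J(-5, 1))) + 119 = 85*0 + 119 = 0 + 119 = 119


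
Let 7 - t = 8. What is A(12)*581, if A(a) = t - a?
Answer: -7553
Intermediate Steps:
t = -1 (t = 7 - 1*8 = 7 - 8 = -1)
A(a) = -1 - a
A(12)*581 = (-1 - 1*12)*581 = (-1 - 12)*581 = -13*581 = -7553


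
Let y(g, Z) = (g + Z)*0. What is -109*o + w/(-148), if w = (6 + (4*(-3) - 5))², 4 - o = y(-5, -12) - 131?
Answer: -2177941/148 ≈ -14716.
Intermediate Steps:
y(g, Z) = 0 (y(g, Z) = (Z + g)*0 = 0)
o = 135 (o = 4 - (0 - 131) = 4 - 1*(-131) = 4 + 131 = 135)
w = 121 (w = (6 + (-12 - 5))² = (6 - 17)² = (-11)² = 121)
-109*o + w/(-148) = -109*135 + 121/(-148) = -14715 + 121*(-1/148) = -14715 - 121/148 = -2177941/148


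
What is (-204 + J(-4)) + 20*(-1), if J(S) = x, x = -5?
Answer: -229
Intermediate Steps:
J(S) = -5
(-204 + J(-4)) + 20*(-1) = (-204 - 5) + 20*(-1) = -209 - 20 = -229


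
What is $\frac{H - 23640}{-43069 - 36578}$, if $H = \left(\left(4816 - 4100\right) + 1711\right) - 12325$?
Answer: $\frac{33538}{79647} \approx 0.42108$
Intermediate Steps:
$H = -9898$ ($H = \left(716 + 1711\right) - 12325 = 2427 - 12325 = -9898$)
$\frac{H - 23640}{-43069 - 36578} = \frac{-9898 - 23640}{-43069 - 36578} = - \frac{33538}{-79647} = \left(-33538\right) \left(- \frac{1}{79647}\right) = \frac{33538}{79647}$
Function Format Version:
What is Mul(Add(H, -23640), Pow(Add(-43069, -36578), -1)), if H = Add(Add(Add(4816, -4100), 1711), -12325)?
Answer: Rational(33538, 79647) ≈ 0.42108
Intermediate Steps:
H = -9898 (H = Add(Add(716, 1711), -12325) = Add(2427, -12325) = -9898)
Mul(Add(H, -23640), Pow(Add(-43069, -36578), -1)) = Mul(Add(-9898, -23640), Pow(Add(-43069, -36578), -1)) = Mul(-33538, Pow(-79647, -1)) = Mul(-33538, Rational(-1, 79647)) = Rational(33538, 79647)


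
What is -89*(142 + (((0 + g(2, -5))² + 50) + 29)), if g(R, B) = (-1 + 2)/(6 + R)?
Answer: -1258905/64 ≈ -19670.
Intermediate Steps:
g(R, B) = 1/(6 + R)
-89*(142 + (((0 + g(2, -5))² + 50) + 29)) = -89*(142 + (((0 + 1/(6 + 2))² + 50) + 29)) = -89*(142 + (((0 + 1/8)² + 50) + 29)) = -89*(142 + (((0 + ⅛)² + 50) + 29)) = -89*(142 + (((⅛)² + 50) + 29)) = -89*(142 + ((1/64 + 50) + 29)) = -89*(142 + (3201/64 + 29)) = -89*(142 + 5057/64) = -89*14145/64 = -1258905/64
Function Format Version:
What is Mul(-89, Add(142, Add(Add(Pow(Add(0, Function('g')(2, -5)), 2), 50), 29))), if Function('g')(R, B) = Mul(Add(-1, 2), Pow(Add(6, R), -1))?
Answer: Rational(-1258905, 64) ≈ -19670.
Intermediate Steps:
Function('g')(R, B) = Pow(Add(6, R), -1) (Function('g')(R, B) = Mul(1, Pow(Add(6, R), -1)) = Pow(Add(6, R), -1))
Mul(-89, Add(142, Add(Add(Pow(Add(0, Function('g')(2, -5)), 2), 50), 29))) = Mul(-89, Add(142, Add(Add(Pow(Add(0, Pow(Add(6, 2), -1)), 2), 50), 29))) = Mul(-89, Add(142, Add(Add(Pow(Add(0, Pow(8, -1)), 2), 50), 29))) = Mul(-89, Add(142, Add(Add(Pow(Add(0, Rational(1, 8)), 2), 50), 29))) = Mul(-89, Add(142, Add(Add(Pow(Rational(1, 8), 2), 50), 29))) = Mul(-89, Add(142, Add(Add(Rational(1, 64), 50), 29))) = Mul(-89, Add(142, Add(Rational(3201, 64), 29))) = Mul(-89, Add(142, Rational(5057, 64))) = Mul(-89, Rational(14145, 64)) = Rational(-1258905, 64)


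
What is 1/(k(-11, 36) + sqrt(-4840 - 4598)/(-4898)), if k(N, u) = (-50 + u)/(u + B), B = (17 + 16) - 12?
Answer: -9572171196/2366391623 + 87524811*I*sqrt(78)/2366391623 ≈ -4.0451 + 0.32666*I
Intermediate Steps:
B = 21 (B = 33 - 12 = 21)
k(N, u) = (-50 + u)/(21 + u) (k(N, u) = (-50 + u)/(u + 21) = (-50 + u)/(21 + u))
1/(k(-11, 36) + sqrt(-4840 - 4598)/(-4898)) = 1/((-50 + 36)/(21 + 36) + sqrt(-4840 - 4598)/(-4898)) = 1/(-14/57 + sqrt(-9438)*(-1/4898)) = 1/((1/57)*(-14) + (11*I*sqrt(78))*(-1/4898)) = 1/(-14/57 - 11*I*sqrt(78)/4898)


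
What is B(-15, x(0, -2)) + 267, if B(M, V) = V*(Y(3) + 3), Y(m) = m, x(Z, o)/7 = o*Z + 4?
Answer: 435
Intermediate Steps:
x(Z, o) = 28 + 7*Z*o (x(Z, o) = 7*(o*Z + 4) = 7*(Z*o + 4) = 7*(4 + Z*o) = 28 + 7*Z*o)
B(M, V) = 6*V (B(M, V) = V*(3 + 3) = V*6 = 6*V)
B(-15, x(0, -2)) + 267 = 6*(28 + 7*0*(-2)) + 267 = 6*(28 + 0) + 267 = 6*28 + 267 = 168 + 267 = 435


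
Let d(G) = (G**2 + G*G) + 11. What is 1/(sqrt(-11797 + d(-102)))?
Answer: sqrt(9022)/9022 ≈ 0.010528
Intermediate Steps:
d(G) = 11 + 2*G**2 (d(G) = (G**2 + G**2) + 11 = 2*G**2 + 11 = 11 + 2*G**2)
1/(sqrt(-11797 + d(-102))) = 1/(sqrt(-11797 + (11 + 2*(-102)**2))) = 1/(sqrt(-11797 + (11 + 2*10404))) = 1/(sqrt(-11797 + (11 + 20808))) = 1/(sqrt(-11797 + 20819)) = 1/(sqrt(9022)) = sqrt(9022)/9022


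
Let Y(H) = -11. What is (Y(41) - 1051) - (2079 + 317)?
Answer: -3458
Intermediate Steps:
(Y(41) - 1051) - (2079 + 317) = (-11 - 1051) - (2079 + 317) = -1062 - 1*2396 = -1062 - 2396 = -3458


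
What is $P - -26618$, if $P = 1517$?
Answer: $28135$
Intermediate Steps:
$P - -26618 = 1517 - -26618 = 1517 + 26618 = 28135$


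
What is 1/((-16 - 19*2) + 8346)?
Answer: 1/8292 ≈ 0.00012060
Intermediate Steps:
1/((-16 - 19*2) + 8346) = 1/((-16 - 38) + 8346) = 1/(-54 + 8346) = 1/8292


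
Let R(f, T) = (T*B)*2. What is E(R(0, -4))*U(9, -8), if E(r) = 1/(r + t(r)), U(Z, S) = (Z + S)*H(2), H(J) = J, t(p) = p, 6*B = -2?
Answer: 3/8 ≈ 0.37500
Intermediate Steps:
B = -⅓ (B = (⅙)*(-2) = -⅓ ≈ -0.33333)
U(Z, S) = 2*S + 2*Z (U(Z, S) = (Z + S)*2 = (S + Z)*2 = 2*S + 2*Z)
R(f, T) = -2*T/3 (R(f, T) = (T*(-⅓))*2 = -T/3*2 = -2*T/3)
E(r) = 1/(2*r) (E(r) = 1/(r + r) = 1/(2*r))
E(R(0, -4))*U(9, -8) = (1/(2*((-⅔*(-4)))))*(2*(-8) + 2*9) = (1/(2*(8/3)))*(-16 + 18) = ((½)*(3/8))*2 = (3/16)*2 = 3/8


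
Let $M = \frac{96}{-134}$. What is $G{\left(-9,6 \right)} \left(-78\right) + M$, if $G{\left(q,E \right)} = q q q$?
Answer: $\frac{3809706}{67} \approx 56861.0$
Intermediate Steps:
$G{\left(q,E \right)} = q^{3}$ ($G{\left(q,E \right)} = q^{2} q = q^{3}$)
$M = - \frac{48}{67}$ ($M = 96 \left(- \frac{1}{134}\right) = - \frac{48}{67} \approx -0.71642$)
$G{\left(-9,6 \right)} \left(-78\right) + M = \left(-9\right)^{3} \left(-78\right) - \frac{48}{67} = \left(-729\right) \left(-78\right) - \frac{48}{67} = 56862 - \frac{48}{67} = \frac{3809706}{67}$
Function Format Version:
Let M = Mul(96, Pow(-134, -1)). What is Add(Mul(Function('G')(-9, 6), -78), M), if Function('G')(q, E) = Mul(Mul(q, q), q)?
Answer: Rational(3809706, 67) ≈ 56861.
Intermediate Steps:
Function('G')(q, E) = Pow(q, 3) (Function('G')(q, E) = Mul(Pow(q, 2), q) = Pow(q, 3))
M = Rational(-48, 67) (M = Mul(96, Rational(-1, 134)) = Rational(-48, 67) ≈ -0.71642)
Add(Mul(Function('G')(-9, 6), -78), M) = Add(Mul(Pow(-9, 3), -78), Rational(-48, 67)) = Add(Mul(-729, -78), Rational(-48, 67)) = Add(56862, Rational(-48, 67)) = Rational(3809706, 67)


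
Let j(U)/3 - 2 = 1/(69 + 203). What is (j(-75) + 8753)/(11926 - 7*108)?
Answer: 2382451/3038240 ≈ 0.78415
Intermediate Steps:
j(U) = 1635/272 (j(U) = 6 + 3/(69 + 203) = 6 + 3/272 = 1635/272)
(j(-75) + 8753)/(11926 - 7*108) = (1635/272 + 8753)/(11926 - 7*108) = 2382451/(272*(11926 - 756)) = (2382451/272)/11170 = (2382451/272)*(1/11170) = 2382451/3038240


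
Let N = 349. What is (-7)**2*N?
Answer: 17101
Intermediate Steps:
(-7)**2*N = (-7)**2*349 = 49*349 = 17101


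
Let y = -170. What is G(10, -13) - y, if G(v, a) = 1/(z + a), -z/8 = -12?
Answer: 14111/83 ≈ 170.01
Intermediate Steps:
z = 96 (z = -8*(-12) = 96)
G(v, a) = 1/(96 + a)
G(10, -13) - y = 1/(96 - 13) - 1*(-170) = 1/83 + 170 = 14111/83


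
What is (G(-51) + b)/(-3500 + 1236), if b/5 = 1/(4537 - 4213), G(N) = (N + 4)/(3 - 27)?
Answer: -1279/1467072 ≈ -0.00087180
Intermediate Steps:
G(N) = -⅙ - N/24 (G(N) = (4 + N)/(-24) = (4 + N)*(-1/24) = -⅙ - N/24)
b = 5/324 (b = 5/(4537 - 4213) = 5/324 ≈ 0.015432)
(G(-51) + b)/(-3500 + 1236) = ((-⅙ - 1/24*(-51)) + 5/324)/(-3500 + 1236) = ((-⅙ + 17/8) + 5/324)/(-2264) = (47/24 + 5/324)*(-1/2264) = (1279/648)*(-1/2264) = -1279/1467072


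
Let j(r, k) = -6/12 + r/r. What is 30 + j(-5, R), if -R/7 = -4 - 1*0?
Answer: 61/2 ≈ 30.500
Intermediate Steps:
R = 28 (R = -7*(-4 - 1*0) = -7*(-4 + 0) = -7*(-4) = 28)
j(r, k) = ½ (j(r, k) = -6*1/12 + 1 = -½ + 1 = ½)
30 + j(-5, R) = 30 + ½ = 61/2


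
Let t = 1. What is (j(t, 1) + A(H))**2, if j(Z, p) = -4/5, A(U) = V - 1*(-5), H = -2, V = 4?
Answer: 1681/25 ≈ 67.240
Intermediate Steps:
A(U) = 9 (A(U) = 4 - 1*(-5) = 4 + 5 = 9)
j(Z, p) = -4/5 (j(Z, p) = -4*1/5 = -4/5)
(j(t, 1) + A(H))**2 = (-4/5 + 9)**2 = (41/5)**2 = 1681/25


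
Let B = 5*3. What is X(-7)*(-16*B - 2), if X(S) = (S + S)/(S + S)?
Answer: -242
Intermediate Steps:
B = 15
X(S) = 1 (X(S) = (2*S)/((2*S)) = (2*S)*(1/(2*S)) = 1)
X(-7)*(-16*B - 2) = 1*(-16*15 - 2) = 1*(-240 - 2) = 1*(-242) = -242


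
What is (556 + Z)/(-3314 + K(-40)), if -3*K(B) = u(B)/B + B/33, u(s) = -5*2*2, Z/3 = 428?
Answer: -72864/131225 ≈ -0.55526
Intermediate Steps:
Z = 1284 (Z = 3*428 = 1284)
u(s) = -20 (u(s) = -10*2 = -20)
K(B) = -B/99 + 20/(3*B) (K(B) = -(-20/B + B/33)/3 = -B/99 + 20/(3*B))
(556 + Z)/(-3314 + K(-40)) = (556 + 1284)/(-3314 + (1/99)*(660 - 1*(-40)²)/(-40)) = 1840/(-3314 + (1/99)*(-1/40)*(660 - 1*1600)) = 1840/(-3314 + (1/99)*(-1/40)*(660 - 1600)) = 1840/(-3314 + (1/99)*(-1/40)*(-940)) = 1840/(-3314 + 47/198) = 1840/(-656125/198) = 1840*(-198/656125) = -72864/131225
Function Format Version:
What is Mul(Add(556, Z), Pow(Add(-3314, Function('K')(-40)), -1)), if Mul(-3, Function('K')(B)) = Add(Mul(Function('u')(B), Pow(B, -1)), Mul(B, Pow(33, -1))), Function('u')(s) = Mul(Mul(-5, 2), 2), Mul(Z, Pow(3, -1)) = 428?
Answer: Rational(-72864, 131225) ≈ -0.55526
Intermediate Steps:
Z = 1284 (Z = Mul(3, 428) = 1284)
Function('u')(s) = -20 (Function('u')(s) = Mul(-10, 2) = -20)
Function('K')(B) = Add(Mul(Rational(-1, 99), B), Mul(Rational(20, 3), Pow(B, -1))) (Function('K')(B) = Mul(Rational(-1, 3), Add(Mul(-20, Pow(B, -1)), Mul(B, Pow(33, -1)))) = Mul(Rational(-1, 3), Add(Mul(-20, Pow(B, -1)), Mul(B, Rational(1, 33)))) = Mul(Rational(-1, 3), Add(Mul(-20, Pow(B, -1)), Mul(Rational(1, 33), B))) = Add(Mul(Rational(-1, 99), B), Mul(Rational(20, 3), Pow(B, -1))))
Mul(Add(556, Z), Pow(Add(-3314, Function('K')(-40)), -1)) = Mul(Add(556, 1284), Pow(Add(-3314, Mul(Rational(1, 99), Pow(-40, -1), Add(660, Mul(-1, Pow(-40, 2))))), -1)) = Mul(1840, Pow(Add(-3314, Mul(Rational(1, 99), Rational(-1, 40), Add(660, Mul(-1, 1600)))), -1)) = Mul(1840, Pow(Add(-3314, Mul(Rational(1, 99), Rational(-1, 40), Add(660, -1600))), -1)) = Mul(1840, Pow(Add(-3314, Mul(Rational(1, 99), Rational(-1, 40), -940)), -1)) = Mul(1840, Pow(Add(-3314, Rational(47, 198)), -1)) = Mul(1840, Pow(Rational(-656125, 198), -1)) = Mul(1840, Rational(-198, 656125)) = Rational(-72864, 131225)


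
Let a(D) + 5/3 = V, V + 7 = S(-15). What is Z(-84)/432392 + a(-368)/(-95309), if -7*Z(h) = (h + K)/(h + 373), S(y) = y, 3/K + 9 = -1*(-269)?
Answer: 16153741423259/65028247273036320 ≈ 0.00024841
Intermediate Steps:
K = 3/260 (K = 3/(-9 - 1*(-269)) = 3/(-9 + 269) = 3/260 ≈ 0.011538)
V = -22 (V = -7 - 15 = -22)
a(D) = -71/3 (a(D) = -5/3 - 22 = -71/3)
Z(h) = -(3/260 + h)/(7*(373 + h)) (Z(h) = -(h + 3/260)/(7*(h + 373)) = -(3/260 + h)/(7*(373 + h)))
Z(-84)/432392 + a(-368)/(-95309) = ((-3 - 260*(-84))/(1820*(373 - 84)))/432392 - 71/3/(-95309) = ((1/1820)*(-3 + 21840)/289)*(1/432392) - 71/3*(-1/95309) = ((1/1820)*(1/289)*21837)*(1/432392) + 71/285927 = (21837/525980)*(1/432392) + 71/285927 = 21837/227429544160 + 71/285927 = 16153741423259/65028247273036320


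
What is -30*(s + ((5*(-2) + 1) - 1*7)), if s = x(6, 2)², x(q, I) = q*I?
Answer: -3840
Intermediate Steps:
x(q, I) = I*q
s = 144 (s = (2*6)² = 12² = 144)
-30*(s + ((5*(-2) + 1) - 1*7)) = -30*(144 + ((5*(-2) + 1) - 1*7)) = -30*(144 + ((-10 + 1) - 7)) = -30*(144 + (-9 - 7)) = -30*(144 - 16) = -30*128 = -3840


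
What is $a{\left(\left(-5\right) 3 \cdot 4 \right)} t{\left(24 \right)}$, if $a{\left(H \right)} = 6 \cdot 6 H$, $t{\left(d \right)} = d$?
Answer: $-51840$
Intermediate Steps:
$a{\left(H \right)} = 36 H$
$a{\left(\left(-5\right) 3 \cdot 4 \right)} t{\left(24 \right)} = 36 \left(-5\right) 3 \cdot 4 \cdot 24 = 36 \left(\left(-15\right) 4\right) 24 = 36 \left(-60\right) 24 = \left(-2160\right) 24 = -51840$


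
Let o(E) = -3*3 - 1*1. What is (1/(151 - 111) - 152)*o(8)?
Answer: 6079/4 ≈ 1519.8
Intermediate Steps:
o(E) = -10 (o(E) = -9 - 1 = -10)
(1/(151 - 111) - 152)*o(8) = (1/(151 - 111) - 152)*(-10) = (1/40 - 152)*(-10) = -6079/40*(-10) = 6079/4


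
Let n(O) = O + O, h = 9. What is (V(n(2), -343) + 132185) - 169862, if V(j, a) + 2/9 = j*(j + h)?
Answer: -338627/9 ≈ -37625.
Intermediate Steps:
n(O) = 2*O
V(j, a) = -2/9 + j*(9 + j) (V(j, a) = -2/9 + j*(j + 9) = -2/9 + j*(9 + j))
(V(n(2), -343) + 132185) - 169862 = ((-2/9 + (2*2)² + 9*(2*2)) + 132185) - 169862 = ((-2/9 + 4² + 9*4) + 132185) - 169862 = ((-2/9 + 16 + 36) + 132185) - 169862 = (466/9 + 132185) - 169862 = 1190131/9 - 169862 = -338627/9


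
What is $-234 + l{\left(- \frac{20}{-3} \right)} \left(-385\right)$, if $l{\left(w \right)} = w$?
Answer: $- \frac{8402}{3} \approx -2800.7$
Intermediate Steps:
$-234 + l{\left(- \frac{20}{-3} \right)} \left(-385\right) = -234 + - \frac{20}{-3} \left(-385\right) = -234 + \left(-20\right) \left(- \frac{1}{3}\right) \left(-385\right) = -234 + \frac{20}{3} \left(-385\right) = -234 - \frac{7700}{3} = - \frac{8402}{3}$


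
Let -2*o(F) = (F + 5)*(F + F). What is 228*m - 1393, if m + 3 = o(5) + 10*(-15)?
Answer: -47677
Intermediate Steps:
o(F) = -F*(5 + F) (o(F) = -(F + 5)*(F + F)/2 = -(5 + F)*2*F/2 = -F*(5 + F))
m = -203 (m = -3 + (-1*5*(5 + 5) + 10*(-15)) = -3 + (-1*5*10 - 150) = -3 + (-50 - 150) = -3 - 200 = -203)
228*m - 1393 = 228*(-203) - 1393 = -46284 - 1393 = -47677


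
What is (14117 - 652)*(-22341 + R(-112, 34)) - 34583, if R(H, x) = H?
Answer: -302364228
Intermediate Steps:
(14117 - 652)*(-22341 + R(-112, 34)) - 34583 = (14117 - 652)*(-22341 - 112) - 34583 = 13465*(-22453) - 34583 = -302329645 - 34583 = -302364228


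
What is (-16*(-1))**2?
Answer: 256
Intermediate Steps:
(-16*(-1))**2 = 16**2 = 256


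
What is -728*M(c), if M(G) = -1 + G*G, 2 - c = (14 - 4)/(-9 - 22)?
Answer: -3074344/961 ≈ -3199.1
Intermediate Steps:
c = 72/31 (c = 2 - (14 - 4)/(-9 - 22) = 2 - 10/(-31) = 2 - 10*(-1)/31 = 2 - 1*(-10/31) = 2 + 10/31 = 72/31 ≈ 2.3226)
M(G) = -1 + G²
-728*M(c) = -728*(-1 + (72/31)²) = -728*(-1 + 5184/961) = -728*4223/961 = -3074344/961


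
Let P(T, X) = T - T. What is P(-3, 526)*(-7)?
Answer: 0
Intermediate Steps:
P(T, X) = 0
P(-3, 526)*(-7) = 0*(-7) = 0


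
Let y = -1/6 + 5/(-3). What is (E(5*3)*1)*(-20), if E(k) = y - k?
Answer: 1010/3 ≈ 336.67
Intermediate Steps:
y = -11/6 (y = -1*⅙ + 5*(-⅓) = -⅙ - 5/3 = -11/6 ≈ -1.8333)
E(k) = -11/6 - k
(E(5*3)*1)*(-20) = ((-11/6 - 5*3)*1)*(-20) = ((-11/6 - 1*15)*1)*(-20) = ((-11/6 - 15)*1)*(-20) = -101/6*1*(-20) = -101/6*(-20) = 1010/3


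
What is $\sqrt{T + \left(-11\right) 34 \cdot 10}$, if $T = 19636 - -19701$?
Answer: $\sqrt{35597} \approx 188.67$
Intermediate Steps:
$T = 39337$ ($T = 19636 + 19701 = 39337$)
$\sqrt{T + \left(-11\right) 34 \cdot 10} = \sqrt{39337 + \left(-11\right) 34 \cdot 10} = \sqrt{39337 - 3740} = \sqrt{35597}$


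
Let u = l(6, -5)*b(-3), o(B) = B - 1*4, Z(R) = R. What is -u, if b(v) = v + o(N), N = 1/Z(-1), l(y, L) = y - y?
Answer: 0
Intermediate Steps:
l(y, L) = 0
N = -1 (N = 1/(-1) = -1)
o(B) = -4 + B (o(B) = B - 4 = -4 + B)
b(v) = -5 + v (b(v) = v + (-4 - 1) = v - 5 = -5 + v)
u = 0 (u = 0*(-5 - 3) = 0*(-8) = 0)
-u = -1*0 = 0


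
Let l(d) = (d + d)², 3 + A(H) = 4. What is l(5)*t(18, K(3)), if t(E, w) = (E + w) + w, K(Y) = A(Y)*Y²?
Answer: 3600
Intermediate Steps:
A(H) = 1 (A(H) = -3 + 4 = 1)
l(d) = 4*d² (l(d) = (2*d)² = 4*d²)
K(Y) = Y² (K(Y) = 1*Y² = Y²)
t(E, w) = E + 2*w
l(5)*t(18, K(3)) = (4*5²)*(18 + 2*3²) = (4*25)*(18 + 2*9) = 100*(18 + 18) = 100*36 = 3600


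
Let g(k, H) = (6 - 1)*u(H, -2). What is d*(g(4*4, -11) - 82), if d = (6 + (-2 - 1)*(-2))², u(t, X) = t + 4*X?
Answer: -25488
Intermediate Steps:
g(k, H) = -40 + 5*H (g(k, H) = (6 - 1)*(H + 4*(-2)) = 5*(H - 8) = 5*(-8 + H) = -40 + 5*H)
d = 144 (d = (6 - 3*(-2))² = (6 + 6)² = 12² = 144)
d*(g(4*4, -11) - 82) = 144*((-40 + 5*(-11)) - 82) = 144*((-40 - 55) - 82) = 144*(-95 - 82) = 144*(-177) = -25488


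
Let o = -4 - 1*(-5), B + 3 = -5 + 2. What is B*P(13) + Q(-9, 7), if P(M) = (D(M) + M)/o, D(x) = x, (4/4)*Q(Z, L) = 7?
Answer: -149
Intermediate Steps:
Q(Z, L) = 7
B = -6 (B = -3 + (-5 + 2) = -3 - 3 = -6)
o = 1 (o = -4 + 5 = 1)
P(M) = 2*M (P(M) = (M + M)/1 = (2*M)*1 = 2*M)
B*P(13) + Q(-9, 7) = -12*13 + 7 = -6*26 + 7 = -156 + 7 = -149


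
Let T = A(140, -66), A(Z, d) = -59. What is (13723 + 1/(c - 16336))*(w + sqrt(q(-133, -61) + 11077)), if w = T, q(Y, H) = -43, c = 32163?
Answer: -12814441398/15827 + 651581766*sqrt(1226)/15827 ≈ 6.3185e+5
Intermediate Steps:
T = -59
w = -59
(13723 + 1/(c - 16336))*(w + sqrt(q(-133, -61) + 11077)) = (13723 + 1/(32163 - 16336))*(-59 + sqrt(-43 + 11077)) = (13723 + 1/15827)*(-59 + sqrt(11034)) = (13723 + 1/15827)*(-59 + 3*sqrt(1226)) = 217193922*(-59 + 3*sqrt(1226))/15827 = -12814441398/15827 + 651581766*sqrt(1226)/15827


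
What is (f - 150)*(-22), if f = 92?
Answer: 1276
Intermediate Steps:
(f - 150)*(-22) = (92 - 150)*(-22) = -58*(-22) = 1276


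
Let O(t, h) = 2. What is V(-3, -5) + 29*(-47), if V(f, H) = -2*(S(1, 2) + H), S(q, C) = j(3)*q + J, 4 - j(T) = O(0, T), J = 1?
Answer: -1359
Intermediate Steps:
j(T) = 2 (j(T) = 4 - 1*2 = 4 - 2 = 2)
S(q, C) = 1 + 2*q (S(q, C) = 2*q + 1 = 1 + 2*q)
V(f, H) = -6 - 2*H (V(f, H) = -2*((1 + 2*1) + H) = -2*((1 + 2) + H) = -2*(3 + H) = -6 - 2*H)
V(-3, -5) + 29*(-47) = (-6 - 2*(-5)) + 29*(-47) = (-6 + 10) - 1363 = 4 - 1363 = -1359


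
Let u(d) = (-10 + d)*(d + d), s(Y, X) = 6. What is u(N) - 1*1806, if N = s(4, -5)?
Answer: -1854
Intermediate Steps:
N = 6
u(d) = 2*d*(-10 + d) (u(d) = (-10 + d)*(2*d) = 2*d*(-10 + d))
u(N) - 1*1806 = 2*6*(-10 + 6) - 1*1806 = 2*6*(-4) - 1806 = -48 - 1806 = -1854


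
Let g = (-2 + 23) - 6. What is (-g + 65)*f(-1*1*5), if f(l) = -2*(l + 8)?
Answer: -300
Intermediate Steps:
f(l) = -16 - 2*l (f(l) = -2*(8 + l) = -16 - 2*l)
g = 15 (g = 21 - 6 = 15)
(-g + 65)*f(-1*1*5) = (-1*15 + 65)*(-16 - 2*(-1*1)*5) = (-15 + 65)*(-16 - (-2)*5) = 50*(-16 - 2*(-5)) = 50*(-16 + 10) = 50*(-6) = -300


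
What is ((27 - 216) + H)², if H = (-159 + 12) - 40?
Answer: 141376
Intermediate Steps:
H = -187 (H = -147 - 40 = -187)
((27 - 216) + H)² = ((27 - 216) - 187)² = (-189 - 187)² = (-376)² = 141376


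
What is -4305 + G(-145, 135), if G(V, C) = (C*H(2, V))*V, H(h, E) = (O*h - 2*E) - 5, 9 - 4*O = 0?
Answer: -11342535/2 ≈ -5.6713e+6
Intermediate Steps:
O = 9/4 (O = 9/4 - ¼*0 = 9/4 + 0 = 9/4 ≈ 2.2500)
H(h, E) = -5 - 2*E + 9*h/4 (H(h, E) = (9*h/4 - 2*E) - 5 = (-2*E + 9*h/4) - 5 = -5 - 2*E + 9*h/4)
G(V, C) = C*V*(-½ - 2*V) (G(V, C) = (C*(-5 - 2*V + (9/4)*2))*V = (C*(-5 - 2*V + 9/2))*V = (C*(-½ - 2*V))*V = C*V*(-½ - 2*V))
-4305 + G(-145, 135) = -4305 - ½*135*(-145)*(1 + 4*(-145)) = -4305 - ½*135*(-145)*(1 - 580) = -4305 - ½*135*(-145)*(-579) = -4305 - 11333925/2 = -11342535/2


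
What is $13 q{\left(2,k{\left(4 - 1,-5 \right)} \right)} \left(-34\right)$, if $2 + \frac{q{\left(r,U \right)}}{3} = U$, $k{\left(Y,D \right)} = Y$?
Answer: $-1326$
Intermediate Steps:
$q{\left(r,U \right)} = -6 + 3 U$
$13 q{\left(2,k{\left(4 - 1,-5 \right)} \right)} \left(-34\right) = 13 \left(-6 + 3 \left(4 - 1\right)\right) \left(-34\right) = 13 \left(-6 + 3 \cdot 3\right) \left(-34\right) = 13 \left(-6 + 9\right) \left(-34\right) = 13 \cdot 3 \left(-34\right) = 39 \left(-34\right) = -1326$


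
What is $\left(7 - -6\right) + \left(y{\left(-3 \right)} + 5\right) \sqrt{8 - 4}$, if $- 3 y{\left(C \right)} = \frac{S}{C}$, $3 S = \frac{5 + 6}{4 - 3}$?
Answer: $\frac{643}{27} \approx 23.815$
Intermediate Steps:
$S = \frac{11}{3}$ ($S = \frac{\left(5 + 6\right) \frac{1}{4 - 3}}{3} = \frac{11 \cdot 1^{-1}}{3} = \frac{11 \cdot 1}{3} = \frac{1}{3} \cdot 11 = \frac{11}{3} \approx 3.6667$)
$y{\left(C \right)} = - \frac{11}{9 C}$ ($y{\left(C \right)} = - \frac{\frac{11}{3} \frac{1}{C}}{3} = - \frac{11}{9 C}$)
$\left(7 - -6\right) + \left(y{\left(-3 \right)} + 5\right) \sqrt{8 - 4} = \left(7 - -6\right) + \left(- \frac{11}{9 \left(-3\right)} + 5\right) \sqrt{8 - 4} = \left(7 + 6\right) + \left(\left(- \frac{11}{9}\right) \left(- \frac{1}{3}\right) + 5\right) \sqrt{4} = 13 + \left(\frac{11}{27} + 5\right) 2 = 13 + \frac{146}{27} \cdot 2 = 13 + \frac{292}{27} = \frac{643}{27}$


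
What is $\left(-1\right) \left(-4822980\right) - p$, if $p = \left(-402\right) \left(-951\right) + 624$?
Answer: $4440054$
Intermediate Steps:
$p = 382926$ ($p = 382302 + 624 = 382926$)
$\left(-1\right) \left(-4822980\right) - p = \left(-1\right) \left(-4822980\right) - 382926 = 4822980 - 382926 = 4440054$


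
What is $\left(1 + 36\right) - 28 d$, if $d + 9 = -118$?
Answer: $3593$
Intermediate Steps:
$d = -127$ ($d = -9 - 118 = -127$)
$\left(1 + 36\right) - 28 d = \left(1 + 36\right) - -3556 = 37 + 3556 = 3593$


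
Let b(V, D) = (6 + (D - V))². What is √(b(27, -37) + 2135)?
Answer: 3*√611 ≈ 74.155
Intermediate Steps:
b(V, D) = (6 + D - V)²
√(b(27, -37) + 2135) = √((6 - 37 - 1*27)² + 2135) = √((6 - 37 - 27)² + 2135) = √((-58)² + 2135) = √(3364 + 2135) = √5499 = 3*√611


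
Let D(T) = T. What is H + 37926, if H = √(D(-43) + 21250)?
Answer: 37926 + √21207 ≈ 38072.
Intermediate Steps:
H = √21207 (H = √(-43 + 21250) = √21207 ≈ 145.63)
H + 37926 = √21207 + 37926 = 37926 + √21207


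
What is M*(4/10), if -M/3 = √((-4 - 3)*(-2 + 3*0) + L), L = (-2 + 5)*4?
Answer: -6*√26/5 ≈ -6.1188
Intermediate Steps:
L = 12 (L = 3*4 = 12)
M = -3*√26 (M = -3*√((-4 - 3)*(-2 + 3*0) + 12) = -3*√(-7*(-2 + 0) + 12) = -3*√(-7*(-2) + 12) = -3*√(14 + 12) = -3*√26 ≈ -15.297)
M*(4/10) = (-3*√26)*(4/10) = (-3*√26)*(4*(⅒)) = -3*√26*(⅖) = -6*√26/5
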